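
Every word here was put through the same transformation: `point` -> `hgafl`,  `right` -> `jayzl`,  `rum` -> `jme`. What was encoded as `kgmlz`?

south

This is a Caesar cipher with shift 18.
Undoing it on kgmlz: k−18=s, g−18=o, m−18=u, l−18=t, z−18=h.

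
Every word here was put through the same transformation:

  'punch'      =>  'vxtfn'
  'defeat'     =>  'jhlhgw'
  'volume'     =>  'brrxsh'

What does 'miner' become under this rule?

slthx

Shifts by position in punch: pos 0: p→v (+6), pos 1: u→x (+3), pos 2: n→t (+6), pos 3: c→f (+3) — repeating every 2. The shifts repeat in a cycle of length 2: positions 0,1,… shift by +6, +3, then the pattern repeats.
Applying it to miner: m+6=s, i+3=l, n+6=t, e+3=h, r+6=x.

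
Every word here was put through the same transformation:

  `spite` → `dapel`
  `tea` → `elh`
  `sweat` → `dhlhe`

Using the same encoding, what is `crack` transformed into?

nchnv

Vowels shift forward by 7 and consonants shift forward by 11.
For crack: c(cons)+11=n, r(cons)+11=c, a(vowel)+7=h, c(cons)+11=n, k(cons)+11=v.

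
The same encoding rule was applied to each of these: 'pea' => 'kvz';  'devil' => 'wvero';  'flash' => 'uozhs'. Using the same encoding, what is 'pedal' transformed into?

kvwzo

Each pair mirrors across the alphabet (p↔k, e↔v, a↔z): positions sum to 25. Letters are reflected about the middle of the alphabet (position → 25−position): Atbash.
Applying it to pedal: p↔k, e↔v, d↔w, a↔z, l↔o.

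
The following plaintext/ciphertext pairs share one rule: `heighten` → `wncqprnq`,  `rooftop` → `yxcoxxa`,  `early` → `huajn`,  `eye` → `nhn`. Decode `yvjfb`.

The output letters match the input read backwards, each shifted +9: heighten reversed is nethgieh. The word is reversed, then every letter is shifted forward by 9.
Undoing it on yvjfb: shift back: y−9=p, v−9=m, j−9=a, f−9=w, b−9=s → pmaws; then reverse → swamp.

swamp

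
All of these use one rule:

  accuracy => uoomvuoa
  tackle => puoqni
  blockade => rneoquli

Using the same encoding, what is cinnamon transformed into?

Treating letters as 0–25, the rule is x ↦ 23x + 20 (mod 26).
For cinnamon: c(2)→23·2+20≡14=o; i(8)→23·8+20≡22=w; n(13)→23·13+20≡7=h; n(13)→23·13+20≡7=h; a(0)→23·0+20≡20=u; m(12)→23·12+20≡10=k; o(14)→23·14+20≡4=e; n(13)→23·13+20≡7=h (all mod 26).

owhhukeh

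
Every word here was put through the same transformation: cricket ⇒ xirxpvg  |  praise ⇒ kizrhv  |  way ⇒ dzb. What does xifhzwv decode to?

Each pair mirrors across the alphabet (c↔x, r↔i, i↔r): positions sum to 25. Each letter is replaced by its mirror in the alphabet: a↔z, b↔y, c↔x, and so on (the Atbash cipher).
Reversing it on xifhzwv: x↔c, i↔r, f↔u, h↔s, z↔a, w↔d, v↔e.

crusade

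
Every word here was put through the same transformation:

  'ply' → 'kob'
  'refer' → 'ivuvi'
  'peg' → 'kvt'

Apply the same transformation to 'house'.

slfhv

This is the alphabet-reversal cipher (Atbash): a becomes z, b becomes y, etc.
Applying it to house: h↔s, o↔l, u↔f, s↔h, e↔v.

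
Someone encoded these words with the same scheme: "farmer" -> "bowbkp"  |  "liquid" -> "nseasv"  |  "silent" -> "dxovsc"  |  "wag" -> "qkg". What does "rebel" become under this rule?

volob

Two steps: reverse the string, then apply a Caesar shift of +10.
For rebel: reverse → leber; then shift: l+10=v, e+10=o, b+10=l, e+10=o, r+10=b.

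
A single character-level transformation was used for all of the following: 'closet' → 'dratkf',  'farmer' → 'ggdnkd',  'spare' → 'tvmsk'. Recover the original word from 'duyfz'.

Shifts by position in closet: pos 0: c→d (+1), pos 1: l→r (+6), pos 2: o→a (+12), pos 3: s→t (+1), pos 4: e→k (+6), pos 5: t→f (+12) — repeating every 3. A repeating key of period 3 is used — shifts +1, +6, +12 over and over.
Undoing it on duyfz: d−1=c, u−6=o, y−12=m, f−1=e, z−6=t.

comet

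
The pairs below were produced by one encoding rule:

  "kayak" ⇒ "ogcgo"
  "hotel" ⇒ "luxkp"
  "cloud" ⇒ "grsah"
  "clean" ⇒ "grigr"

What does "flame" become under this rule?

jresi

It's a Vigenère-style cipher with numeric key [4,6]: position i shifts by key[i mod 2].
For flame: f+4=j, l+6=r, a+4=e, m+6=s, e+4=i.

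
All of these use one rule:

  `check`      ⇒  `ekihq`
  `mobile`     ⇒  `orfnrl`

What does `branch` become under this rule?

duesio

In check: c→e is +2, h→k is +3, e→i is +4, c→h is +5 — the shift increases by 1 each position. Letter i (0-indexed) is shifted by i+2, so successive shifts are 2, 3, 4, ….
On branch: b+2=d, r+3=u, a+4=e, n+5=s, c+6=i, h+7=o.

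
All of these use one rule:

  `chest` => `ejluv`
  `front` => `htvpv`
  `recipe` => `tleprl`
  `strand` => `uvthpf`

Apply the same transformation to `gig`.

The shift depends on letter class: consonant c→e is +2, but vowel e→l is +7. Vowels shift forward by 7 and consonants shift forward by 2.
Applying it to gig: g(cons)+2=i, i(vowel)+7=p, g(cons)+2=i.

ipi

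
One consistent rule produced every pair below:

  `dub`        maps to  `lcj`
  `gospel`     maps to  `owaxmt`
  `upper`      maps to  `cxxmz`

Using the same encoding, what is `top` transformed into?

Compare letters: d→l is +8, u→c is +8, b→j is +8 — a constant shift. Each letter is shifted forward by 8 in the alphabet (a Caesar shift of +8).
On top: t+8=b, o+8=w, p+8=x.

bwx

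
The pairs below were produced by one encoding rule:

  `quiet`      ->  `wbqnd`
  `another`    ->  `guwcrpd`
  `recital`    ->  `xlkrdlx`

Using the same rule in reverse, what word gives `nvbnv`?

hotel

In quiet: q→w is +6, u→b is +7, i→q is +8, e→n is +9 — the shift increases by 1 each position. The shift increases by 1 at each position, starting from +6: 6, 7, 8, ….
Undoing it on nvbnv: n−6=h, v−7=o, b−8=t, n−9=e, v−10=l.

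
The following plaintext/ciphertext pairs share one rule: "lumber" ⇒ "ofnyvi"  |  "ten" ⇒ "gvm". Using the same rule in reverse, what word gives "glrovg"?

toilet

Each pair mirrors across the alphabet (l↔o, u↔f, m↔n): positions sum to 25. Each letter is replaced by its mirror in the alphabet: a↔z, b↔y, c↔x, and so on (the Atbash cipher).
Reversing it on glrovg: g↔t, l↔o, r↔i, o↔l, v↔e, g↔t.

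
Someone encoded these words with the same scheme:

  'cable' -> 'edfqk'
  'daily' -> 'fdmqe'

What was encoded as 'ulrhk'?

since

In cable: c→e is +2, a→d is +3, b→f is +4, l→q is +5 — the shift increases by 1 each position. Each letter shifts forward by (position + 2), i.e. 2, 3, 4, … — the shift grows by one for each successive letter.
Reversing it on ulrhk: u−2=s, l−3=i, r−4=n, h−5=c, k−6=e.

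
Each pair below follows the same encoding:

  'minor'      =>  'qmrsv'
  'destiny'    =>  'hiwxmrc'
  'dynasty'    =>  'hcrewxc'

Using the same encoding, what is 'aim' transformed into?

Compare letters: m→q is +4, i→m is +4, n→r is +4 — a constant shift. It's a constant shift of +4 (ROT4).
Applying it to aim: a+4=e, i+4=m, m+4=q.

emq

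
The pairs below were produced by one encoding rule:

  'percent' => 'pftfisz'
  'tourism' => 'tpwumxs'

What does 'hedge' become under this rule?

In percent: p→p is +0, e→f is +1, r→t is +2, c→f is +3 — the shift increases by 1 each position. Letter i (0-indexed) is shifted by i+0, so successive shifts are 0, 1, 2, ….
On hedge: h+0=h, e+1=f, d+2=f, g+3=j, e+4=i.

hffji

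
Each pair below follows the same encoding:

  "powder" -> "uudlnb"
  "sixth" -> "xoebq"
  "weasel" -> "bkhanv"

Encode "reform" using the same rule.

wkmwaw

In powder: p→u is +5, o→u is +6, w→d is +7, d→l is +8 — the shift increases by 1 each position. Each letter shifts forward by (position + 5), i.e. 5, 6, 7, … — the shift grows by one for each successive letter.
Applying it to reform: r+5=w, e+6=k, f+7=m, o+8=w, r+9=a, m+10=w.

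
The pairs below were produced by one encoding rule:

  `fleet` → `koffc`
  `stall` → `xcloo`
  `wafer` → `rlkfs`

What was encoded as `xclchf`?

statue

f(5)→k(10) and l(11)→o(14) fit y≡5x+11 (mod 26); the inverse of 5 mod 26 is 21. Each letter's alphabet position (a=0..z=25) is mapped through 5·x+11 mod 26 — an affine cipher.
Undoing it on xclchf: x(23)→21·(23−11)≡18=s; c(2)→21·(2−11)≡19=t; l(11)→21·(11−11)≡0=a; c(2)→21·(2−11)≡19=t; h(7)→21·(7−11)≡20=u; f(5)→21·(5−11)≡4=e (all mod 26).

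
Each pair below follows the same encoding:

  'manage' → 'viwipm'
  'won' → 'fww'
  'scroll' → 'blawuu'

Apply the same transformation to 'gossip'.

The shift depends on letter class: consonant m→v is +9, but vowel a→i is +8. Vowels shift forward by 8 and consonants shift forward by 9.
Applying it to gossip: g(cons)+9=p, o(vowel)+8=w, s(cons)+9=b, s(cons)+9=b, i(vowel)+8=q, p(cons)+9=y.

pwbbqy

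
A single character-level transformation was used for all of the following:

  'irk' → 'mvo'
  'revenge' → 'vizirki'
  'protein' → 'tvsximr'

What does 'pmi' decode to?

lie

Compare letters: i→m is +4, r→v is +4, k→o is +4 — a constant shift. Every letter moves 4 places later in the alphabet, wrapping around z→a.
Reversing it on pmi: p−4=l, m−4=i, i−4=e.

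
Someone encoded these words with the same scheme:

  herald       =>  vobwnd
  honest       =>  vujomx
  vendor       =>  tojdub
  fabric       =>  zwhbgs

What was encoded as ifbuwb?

uproar

h(7)→v(21) and e(4)→o(14) fit y≡11x+22 (mod 26); the inverse of 11 mod 26 is 19. Treating letters as 0–25, the rule is x ↦ 11x + 22 (mod 26).
Decoding ifbuwb: i(8)→19·(8−22)≡20=u; f(5)→19·(5−22)≡15=p; b(1)→19·(1−22)≡17=r; u(20)→19·(20−22)≡14=o; w(22)→19·(22−22)≡0=a; b(1)→19·(1−22)≡17=r (all mod 26).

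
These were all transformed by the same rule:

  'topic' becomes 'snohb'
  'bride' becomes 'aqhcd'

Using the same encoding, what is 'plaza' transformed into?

Compare letters: t→s is +25, o→n is +25, p→o is +25 — a constant shift. It's a constant shift of +25 (ROT25).
For plaza: p+25=o, l+25=k, a+25=z, z+25=y, a+25=z.

okzyz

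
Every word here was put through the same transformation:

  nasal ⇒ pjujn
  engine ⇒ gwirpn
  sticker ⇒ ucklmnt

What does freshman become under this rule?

hagbjvcw

Shifts by position in nasal: pos 0: n→p (+2), pos 1: a→j (+9), pos 2: s→u (+2), pos 3: a→j (+9) — repeating every 2. The shifts repeat in a cycle of length 2: positions 0,1,… shift by +2, +9, then the pattern repeats.
For freshman: f+2=h, r+9=a, e+2=g, s+9=b, h+2=j, m+9=v, a+2=c, n+9=w.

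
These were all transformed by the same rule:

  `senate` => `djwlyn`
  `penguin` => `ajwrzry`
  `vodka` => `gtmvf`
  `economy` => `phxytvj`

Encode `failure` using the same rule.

qfrwzap

Shifts by position in senate: pos 0: s→d (+11), pos 1: e→j (+5), pos 2: n→w (+9), pos 3: a→l (+11), pos 4: t→y (+5), pos 5: e→n (+9) — repeating every 3. It's a Vigenère-style cipher with numeric key [11,5,9]: position i shifts by key[i mod 3].
For failure: f+11=q, a+5=f, i+9=r, l+11=w, u+5=z, r+9=a, e+11=p.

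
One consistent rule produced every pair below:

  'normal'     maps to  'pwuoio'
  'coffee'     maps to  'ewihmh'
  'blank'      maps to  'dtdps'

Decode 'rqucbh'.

Shifts by position in normal: pos 0: n→p (+2), pos 1: o→w (+8), pos 2: r→u (+3), pos 3: m→o (+2), pos 4: a→i (+8), pos 5: l→o (+3) — repeating every 3. The shifts repeat in a cycle of length 3: positions 0,1,… shift by +2, +8, +3, then the pattern repeats.
Undoing it on rqucbh: r−2=p, q−8=i, u−3=r, c−2=a, b−8=t, h−3=e.

pirate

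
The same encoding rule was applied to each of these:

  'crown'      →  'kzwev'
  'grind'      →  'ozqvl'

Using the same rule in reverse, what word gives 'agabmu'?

system

This is a Caesar cipher with shift 8.
Reversing it on agabmu: a−8=s, g−8=y, a−8=s, b−8=t, m−8=e, u−8=m.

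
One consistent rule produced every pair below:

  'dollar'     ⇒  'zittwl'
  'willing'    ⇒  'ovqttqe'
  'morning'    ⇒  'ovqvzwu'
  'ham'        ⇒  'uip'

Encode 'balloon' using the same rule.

The output letters match the input read backwards, each shifted +8: dollar reversed is rallod. Two steps: reverse the string, then apply a Caesar shift of +8.
Applying it to balloon: reverse → noollab; then shift: n+8=v, o+8=w, o+8=w, l+8=t, l+8=t, a+8=i, b+8=j.

vwwttij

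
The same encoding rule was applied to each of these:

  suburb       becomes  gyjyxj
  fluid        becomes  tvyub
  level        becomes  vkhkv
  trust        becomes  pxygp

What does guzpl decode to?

s(18)→g(6) and u(20)→y(24) fit y≡9x+0 (mod 26); the inverse of 9 mod 26 is 3. Each letter's alphabet position (a=0..z=25) is mapped through 9·x+0 mod 26 — an affine cipher.
Reversing it on guzpl: g(6)→3·(6−0)≡18=s; u(20)→3·(20−0)≡8=i; z(25)→3·(25−0)≡23=x; p(15)→3·(15−0)≡19=t; l(11)→3·(11−0)≡7=h (all mod 26).

sixth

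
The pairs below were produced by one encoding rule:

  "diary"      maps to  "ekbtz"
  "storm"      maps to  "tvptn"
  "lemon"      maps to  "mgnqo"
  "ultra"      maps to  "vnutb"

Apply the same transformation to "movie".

A repeating key of period 2 is used — shifts +1, +2 over and over.
For movie: m+1=n, o+2=q, v+1=w, i+2=k, e+1=f.

nqwkf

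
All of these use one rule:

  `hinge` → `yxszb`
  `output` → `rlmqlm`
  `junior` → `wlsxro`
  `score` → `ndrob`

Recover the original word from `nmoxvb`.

strike

Each letter's alphabet position (a=0..z=25) is mapped through 25·x+5 mod 26 — an affine cipher.
Reversing it on nmoxvb: n(13)→25·(13−5)≡18=s; m(12)→25·(12−5)≡19=t; o(14)→25·(14−5)≡17=r; x(23)→25·(23−5)≡8=i; v(21)→25·(21−5)≡10=k; b(1)→25·(1−5)≡4=e (all mod 26).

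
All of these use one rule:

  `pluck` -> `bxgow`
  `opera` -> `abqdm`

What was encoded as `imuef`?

waist

Compare letters: p→b is +12, l→x is +12, u→g is +12 — a constant shift. It's a constant shift of +12 (ROT12).
Reversing it on imuef: i−12=w, m−12=a, u−12=i, e−12=s, f−12=t.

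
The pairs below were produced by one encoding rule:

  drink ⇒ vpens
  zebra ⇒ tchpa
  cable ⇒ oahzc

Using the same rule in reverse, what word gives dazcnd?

d(3)→v(21) and r(17)→p(15) fit y≡7x+0 (mod 26); the inverse of 7 mod 26 is 15. This is an affine cipher: with a=0,…,z=25, each position x becomes (7x+0) mod 26.
Decoding dazcnd: d(3)→15·(3−0)≡19=t; a(0)→15·(0−0)≡0=a; z(25)→15·(25−0)≡11=l; c(2)→15·(2−0)≡4=e; n(13)→15·(13−0)≡13=n; d(3)→15·(3−0)≡19=t (all mod 26).

talent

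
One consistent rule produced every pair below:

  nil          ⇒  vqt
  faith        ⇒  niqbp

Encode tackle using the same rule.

Compare letters: n→v is +8, i→q is +8, l→t is +8 — a constant shift. Each letter is shifted forward by 8 in the alphabet (a Caesar shift of +8).
Applying it to tackle: t+8=b, a+8=i, c+8=k, k+8=s, l+8=t, e+8=m.

bikstm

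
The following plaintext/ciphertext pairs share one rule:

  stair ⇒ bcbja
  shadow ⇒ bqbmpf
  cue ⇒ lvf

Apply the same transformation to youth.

The shift depends on letter class: consonant s→b is +9, but vowel a→b is +1. Two shifts are in play — +1 for a/e/i/o/u, +9 for every other letter.
For youth: y(cons)+9=h, o(vowel)+1=p, u(vowel)+1=v, t(cons)+9=c, h(cons)+9=q.

hpvcq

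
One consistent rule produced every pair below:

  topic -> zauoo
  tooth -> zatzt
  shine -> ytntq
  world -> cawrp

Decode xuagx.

rival

Shifts by position in topic: pos 0: t→z (+6), pos 1: o→a (+12), pos 2: p→u (+5), pos 3: i→o (+6), pos 4: c→o (+12) — repeating every 3. The shifts repeat in a cycle of length 3: positions 0,1,… shift by +6, +12, +5, then the pattern repeats.
Reversing it on xuagx: x−6=r, u−12=i, a−5=v, g−6=a, x−12=l.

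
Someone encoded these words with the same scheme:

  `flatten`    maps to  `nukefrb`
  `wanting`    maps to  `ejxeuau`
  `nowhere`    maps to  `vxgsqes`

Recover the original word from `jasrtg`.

In flatten: f→n is +8, l→u is +9, a→k is +10, t→e is +11 — the shift increases by 1 each position. Each letter shifts forward by (position + 8), i.e. 8, 9, 10, … — the shift grows by one for each successive letter.
Decoding jasrtg: j−8=b, a−9=r, s−10=i, r−11=g, t−12=h, g−13=t.

bright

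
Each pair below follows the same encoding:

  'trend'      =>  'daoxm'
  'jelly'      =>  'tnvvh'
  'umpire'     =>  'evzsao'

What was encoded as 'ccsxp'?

sting

Shifts by position in trend: pos 0: t→d (+10), pos 1: r→a (+9), pos 2: e→o (+10), pos 3: n→x (+10), pos 4: d→m (+9) — repeating every 3. It's a Vigenère-style cipher with numeric key [10,9,10]: position i shifts by key[i mod 3].
Decoding ccsxp: c−10=s, c−9=t, s−10=i, x−10=n, p−9=g.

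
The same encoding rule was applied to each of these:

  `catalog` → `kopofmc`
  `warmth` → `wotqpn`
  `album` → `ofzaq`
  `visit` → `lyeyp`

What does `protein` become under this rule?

xtmpgyb

c(2)→k(10) and a(0)→o(14) fit y≡11x+14 (mod 26); the inverse of 11 mod 26 is 19. This is an affine cipher: with a=0,…,z=25, each position x becomes (11x+14) mod 26.
For protein: p(15)→11·15+14≡23=x; r(17)→11·17+14≡19=t; o(14)→11·14+14≡12=m; t(19)→11·19+14≡15=p; e(4)→11·4+14≡6=g; i(8)→11·8+14≡24=y; n(13)→11·13+14≡1=b (all mod 26).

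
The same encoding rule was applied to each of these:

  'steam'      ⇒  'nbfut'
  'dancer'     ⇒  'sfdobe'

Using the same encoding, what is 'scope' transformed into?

The word is reversed, then every letter is shifted forward by 1.
For scope: reverse → epocs; then shift: e+1=f, p+1=q, o+1=p, c+1=d, s+1=t.

fqpdt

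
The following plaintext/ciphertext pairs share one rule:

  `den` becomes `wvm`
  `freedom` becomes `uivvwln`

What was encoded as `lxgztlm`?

This is the alphabet-reversal cipher (Atbash): a becomes z, b becomes y, etc.
Undoing it on lxgztlm: l↔o, x↔c, g↔t, z↔a, t↔g, l↔o, m↔n.

octagon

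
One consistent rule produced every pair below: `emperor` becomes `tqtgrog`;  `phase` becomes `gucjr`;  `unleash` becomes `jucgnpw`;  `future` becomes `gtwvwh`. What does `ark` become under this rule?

Read the word backwards and shift each letter +2.
For ark: reverse → kra; then shift: k+2=m, r+2=t, a+2=c.

mtc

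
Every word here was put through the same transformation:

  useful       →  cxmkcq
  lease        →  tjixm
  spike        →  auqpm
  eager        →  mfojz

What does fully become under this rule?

nztqg

The shifts repeat in a cycle of length 2: positions 0,1,… shift by +8, +5, then the pattern repeats.
Applying it to fully: f+8=n, u+5=z, l+8=t, l+5=q, y+8=g.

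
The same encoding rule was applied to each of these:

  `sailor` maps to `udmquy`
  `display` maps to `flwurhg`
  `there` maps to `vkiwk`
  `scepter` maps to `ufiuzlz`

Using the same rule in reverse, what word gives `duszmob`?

In sailor: s→u is +2, a→d is +3, i→m is +4, l→q is +5 — the shift increases by 1 each position. Each letter shifts forward by (position + 2), i.e. 2, 3, 4, … — the shift grows by one for each successive letter.
Decoding duszmob: d−2=b, u−3=r, s−4=o, z−5=u, m−6=g, o−7=h, b−8=t.

brought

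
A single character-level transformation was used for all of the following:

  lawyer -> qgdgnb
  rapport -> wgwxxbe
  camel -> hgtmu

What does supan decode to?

noise

In lawyer: l→q is +5, a→g is +6, w→d is +7, y→g is +8 — the shift increases by 1 each position. Each letter shifts forward by (position + 5), i.e. 5, 6, 7, … — the shift grows by one for each successive letter.
Reversing it on supan: s−5=n, u−6=o, p−7=i, a−8=s, n−9=e.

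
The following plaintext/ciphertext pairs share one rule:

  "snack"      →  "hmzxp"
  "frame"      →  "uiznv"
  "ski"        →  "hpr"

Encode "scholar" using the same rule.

hxslozi

Each pair mirrors across the alphabet (s↔h, n↔m, a↔z): positions sum to 25. This is the alphabet-reversal cipher (Atbash): a becomes z, b becomes y, etc.
Applying it to scholar: s↔h, c↔x, h↔s, o↔l, l↔o, a↔z, r↔i.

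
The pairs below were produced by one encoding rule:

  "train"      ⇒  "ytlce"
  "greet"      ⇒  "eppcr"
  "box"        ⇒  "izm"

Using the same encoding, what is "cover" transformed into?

cpgzn

The output letters match the input read backwards, each shifted +11: train reversed is niart. Read the word backwards and shift each letter +11.
For cover: reverse → revoc; then shift: r+11=c, e+11=p, v+11=g, o+11=z, c+11=n.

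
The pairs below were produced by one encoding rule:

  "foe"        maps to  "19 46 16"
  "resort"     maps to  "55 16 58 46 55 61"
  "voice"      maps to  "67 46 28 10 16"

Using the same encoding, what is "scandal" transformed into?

58 10 4 43 13 4 37

With a=1..z=26, the number is 3·pos + 1.
For scandal: s=19→58, c=3→10, a=1→4, n=14→43, d=4→13, a=1→4, l=12→37.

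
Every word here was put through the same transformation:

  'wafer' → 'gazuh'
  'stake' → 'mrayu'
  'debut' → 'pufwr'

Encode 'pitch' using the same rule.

w(22)→g(6) and a(0)→a(0) fit y≡5x+0 (mod 26); the inverse of 5 mod 26 is 21. Treating letters as 0–25, the rule is x ↦ 5x + 0 (mod 26).
For pitch: p(15)→5·15+0≡23=x; i(8)→5·8+0≡14=o; t(19)→5·19+0≡17=r; c(2)→5·2+0≡10=k; h(7)→5·7+0≡9=j (all mod 26).

xorkj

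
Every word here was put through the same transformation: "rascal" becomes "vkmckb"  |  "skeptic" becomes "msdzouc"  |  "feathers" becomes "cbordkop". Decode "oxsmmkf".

The output letters match the input read backwards, each shifted +10: rascal reversed is lacsar. The word is reversed, then every letter is shifted forward by 10.
Decoding oxsmmkf: shift back: o−10=e, x−10=n, s−10=i, m−10=c, m−10=c, k−10=a, f−10=v → eniccav; then reverse → vaccine.

vaccine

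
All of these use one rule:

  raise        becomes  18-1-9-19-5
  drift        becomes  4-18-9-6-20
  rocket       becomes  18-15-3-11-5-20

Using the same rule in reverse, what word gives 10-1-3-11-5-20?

Letters become their 1-indexed alphabet positions: a=1 … z=26.
Decoding 10-1-3-11-5-20: 10=j, 1=a, 3=c, 11=k, 5=e, 20=t.

jacket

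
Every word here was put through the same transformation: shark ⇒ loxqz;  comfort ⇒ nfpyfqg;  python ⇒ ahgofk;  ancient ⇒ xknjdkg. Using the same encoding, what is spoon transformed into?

s(18)→l(11) and h(7)→o(14) fit y≡21x+23 (mod 26); the inverse of 21 mod 26 is 5. Treating letters as 0–25, the rule is x ↦ 21x + 23 (mod 26).
For spoon: s(18)→21·18+23≡11=l; p(15)→21·15+23≡0=a; o(14)→21·14+23≡5=f; o(14)→21·14+23≡5=f; n(13)→21·13+23≡10=k (all mod 26).

laffk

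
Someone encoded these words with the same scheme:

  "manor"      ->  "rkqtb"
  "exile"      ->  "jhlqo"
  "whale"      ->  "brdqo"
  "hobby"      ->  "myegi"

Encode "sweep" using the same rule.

xghjz

Shifts by position in manor: pos 0: m→r (+5), pos 1: a→k (+10), pos 2: n→q (+3), pos 3: o→t (+5), pos 4: r→b (+10) — repeating every 3. A repeating key of period 3 is used — shifts +5, +10, +3 over and over.
On sweep: s+5=x, w+10=g, e+3=h, e+5=j, p+10=z.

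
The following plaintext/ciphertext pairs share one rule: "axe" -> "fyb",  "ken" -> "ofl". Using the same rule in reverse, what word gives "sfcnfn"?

member

The word is reversed, then every letter is shifted forward by 1.
Undoing it on sfcnfn: shift back: s−1=r, f−1=e, c−1=b, n−1=m, f−1=e, n−1=m → rebmem; then reverse → member.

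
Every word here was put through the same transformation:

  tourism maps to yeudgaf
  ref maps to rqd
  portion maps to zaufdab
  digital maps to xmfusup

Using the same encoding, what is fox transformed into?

The output letters match the input read backwards, each shifted +12: tourism reversed is msiruot. The word is reversed, then every letter is shifted forward by 12.
For fox: reverse → xof; then shift: x+12=j, o+12=a, f+12=r.

jar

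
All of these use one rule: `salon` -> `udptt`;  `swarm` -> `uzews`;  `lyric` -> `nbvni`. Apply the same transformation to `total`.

vrxfr

In salon: s→u is +2, a→d is +3, l→p is +4, o→t is +5 — the shift increases by 1 each position. Each letter shifts forward by (position + 2), i.e. 2, 3, 4, … — the shift grows by one for each successive letter.
For total: t+2=v, o+3=r, t+4=x, a+5=f, l+6=r.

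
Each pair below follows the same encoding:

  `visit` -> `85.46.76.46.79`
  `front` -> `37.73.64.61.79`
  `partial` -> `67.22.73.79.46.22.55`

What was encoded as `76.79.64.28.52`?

stock

With a=1..z=26, the number is 3·pos + 19.
Reversing it on 76.79.64.28.52: 76→(76−19)÷3=19=s, 79→(79−19)÷3=20=t, 64→(64−19)÷3=15=o, 28→(28−19)÷3=3=c, 52→(52−19)÷3=11=k.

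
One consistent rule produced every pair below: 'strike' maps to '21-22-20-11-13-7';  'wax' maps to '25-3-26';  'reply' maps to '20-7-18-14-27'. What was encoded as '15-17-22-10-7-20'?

s is letter #19 and maps to 21: an offset of 2. The number is (letter's place in the alphabet, a=1) + 2.
Reversing it on 15-17-22-10-7-20: 15→(15−2)÷1=13=m, 17→(17−2)÷1=15=o, 22→(22−2)÷1=20=t, 10→(10−2)÷1=8=h, 7→(7−2)÷1=5=e, 20→(20−2)÷1=18=r.

mother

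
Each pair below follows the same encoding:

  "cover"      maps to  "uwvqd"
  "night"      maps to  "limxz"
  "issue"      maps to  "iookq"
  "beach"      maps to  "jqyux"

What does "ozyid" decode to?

c(2)→u(20) and o(14)→w(22) fit y≡11x+24 (mod 26); the inverse of 11 mod 26 is 19. Each letter's alphabet position (a=0..z=25) is mapped through 11·x+24 mod 26 — an affine cipher.
Reversing it on ozyid: o(14)→19·(14−24)≡18=s; z(25)→19·(25−24)≡19=t; y(24)→19·(24−24)≡0=a; i(8)→19·(8−24)≡8=i; d(3)→19·(3−24)≡17=r (all mod 26).

stair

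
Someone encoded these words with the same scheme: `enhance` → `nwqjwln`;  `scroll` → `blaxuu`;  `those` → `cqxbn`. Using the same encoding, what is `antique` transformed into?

It's a constant shift of +9 (ROT9).
For antique: a+9=j, n+9=w, t+9=c, i+9=r, q+9=z, u+9=d, e+9=n.

jwcrzdn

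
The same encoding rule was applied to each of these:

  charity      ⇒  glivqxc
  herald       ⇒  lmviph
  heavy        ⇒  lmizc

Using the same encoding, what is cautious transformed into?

gicxqwcw

The shift depends on letter class: consonant c→g is +4, but vowel a→i is +8. Vowels shift forward by 8 and consonants shift forward by 4.
Applying it to cautious: c(cons)+4=g, a(vowel)+8=i, u(vowel)+8=c, t(cons)+4=x, i(vowel)+8=q, o(vowel)+8=w, u(vowel)+8=c, s(cons)+4=w.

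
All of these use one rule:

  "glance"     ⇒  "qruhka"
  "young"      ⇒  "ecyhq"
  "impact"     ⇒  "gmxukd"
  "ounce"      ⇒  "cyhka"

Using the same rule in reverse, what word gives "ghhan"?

inner

g(6)→q(16) and l(11)→r(17) fit y≡21x+20 (mod 26); the inverse of 21 mod 26 is 5. Each letter's alphabet position (a=0..z=25) is mapped through 21·x+20 mod 26 — an affine cipher.
Reversing it on ghhan: g(6)→5·(6−20)≡8=i; h(7)→5·(7−20)≡13=n; h(7)→5·(7−20)≡13=n; a(0)→5·(0−20)≡4=e; n(13)→5·(13−20)≡17=r (all mod 26).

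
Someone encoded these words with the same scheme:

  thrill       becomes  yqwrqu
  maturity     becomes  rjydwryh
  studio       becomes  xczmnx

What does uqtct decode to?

photo

Shifts by position in thrill: pos 0: t→y (+5), pos 1: h→q (+9), pos 2: r→w (+5), pos 3: i→r (+9) — repeating every 2. A repeating key of period 2 is used — shifts +5, +9 over and over.
Undoing it on uqtct: u−5=p, q−9=h, t−5=o, c−9=t, t−5=o.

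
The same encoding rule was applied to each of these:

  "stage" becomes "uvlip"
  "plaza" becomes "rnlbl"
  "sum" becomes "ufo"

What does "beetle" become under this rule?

dppvnp

The shift depends on letter class: consonant s→u is +2, but vowel a→l is +11. The rule splits by letter class: vowels +11, consonants +2.
Applying it to beetle: b(cons)+2=d, e(vowel)+11=p, e(vowel)+11=p, t(cons)+2=v, l(cons)+2=n, e(vowel)+11=p.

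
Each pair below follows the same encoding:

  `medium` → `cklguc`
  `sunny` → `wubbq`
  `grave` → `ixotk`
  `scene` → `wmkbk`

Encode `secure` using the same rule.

wkmuxk

m(12)→c(2) and e(4)→k(10) fit y≡25x+14 (mod 26); the inverse of 25 mod 26 is 25. This is an affine cipher: with a=0,…,z=25, each position x becomes (25x+14) mod 26.
For secure: s(18)→25·18+14≡22=w; e(4)→25·4+14≡10=k; c(2)→25·2+14≡12=m; u(20)→25·20+14≡20=u; r(17)→25·17+14≡23=x; e(4)→25·4+14≡10=k (all mod 26).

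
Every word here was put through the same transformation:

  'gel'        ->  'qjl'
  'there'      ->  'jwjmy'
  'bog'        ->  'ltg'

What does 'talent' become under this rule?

The output letters match the input read backwards, each shifted +5: gel reversed is leg. Two steps: reverse the string, then apply a Caesar shift of +5.
On talent: reverse → tnelat; then shift: t+5=y, n+5=s, e+5=j, l+5=q, a+5=f, t+5=y.

ysjqfy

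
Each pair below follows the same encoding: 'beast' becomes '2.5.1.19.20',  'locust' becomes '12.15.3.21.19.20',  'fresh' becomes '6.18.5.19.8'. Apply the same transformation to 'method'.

13.5.20.8.15.4

Letters become their 1-indexed alphabet positions: a=1 … z=26.
For method: m=13→13, e=5→5, t=20→20, h=8→8, o=15→15, d=4→4.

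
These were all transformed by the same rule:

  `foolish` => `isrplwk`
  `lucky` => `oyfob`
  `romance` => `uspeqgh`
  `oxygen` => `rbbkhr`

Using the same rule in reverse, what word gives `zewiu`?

Shifts by position in foolish: pos 0: f→i (+3), pos 1: o→s (+4), pos 2: o→r (+3), pos 3: l→p (+4) — repeating every 2. A repeating key of period 2 is used — shifts +3, +4 over and over.
Decoding zewiu: z−3=w, e−4=a, w−3=t, i−4=e, u−3=r.

water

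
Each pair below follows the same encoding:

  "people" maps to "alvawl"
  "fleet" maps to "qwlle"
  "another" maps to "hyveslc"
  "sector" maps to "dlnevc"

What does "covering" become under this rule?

nvglcpyr

The shift depends on letter class: consonant p→a is +11, but vowel e→l is +7. Two shifts are in play — +7 for a/e/i/o/u, +11 for every other letter.
Applying it to covering: c(cons)+11=n, o(vowel)+7=v, v(cons)+11=g, e(vowel)+7=l, r(cons)+11=c, i(vowel)+7=p, n(cons)+11=y, g(cons)+11=r.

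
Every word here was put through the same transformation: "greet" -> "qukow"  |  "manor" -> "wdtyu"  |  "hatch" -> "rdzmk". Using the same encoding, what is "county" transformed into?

mraxwe

Shifts by position in greet: pos 0: g→q (+10), pos 1: r→u (+3), pos 2: e→k (+6), pos 3: e→o (+10), pos 4: t→w (+3) — repeating every 3. It's a Vigenère-style cipher with numeric key [10,3,6]: position i shifts by key[i mod 3].
Applying it to county: c+10=m, o+3=r, u+6=a, n+10=x, t+3=w, y+6=e.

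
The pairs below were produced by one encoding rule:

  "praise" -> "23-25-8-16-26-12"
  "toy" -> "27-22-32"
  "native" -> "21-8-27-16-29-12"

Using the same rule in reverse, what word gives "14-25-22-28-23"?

group

p is letter #16 and maps to 23: an offset of 7. The number is (letter's place in the alphabet, a=1) + 7.
Decoding 14-25-22-28-23: 14→(14−7)÷1=7=g, 25→(25−7)÷1=18=r, 22→(22−7)÷1=15=o, 28→(28−7)÷1=21=u, 23→(23−7)÷1=16=p.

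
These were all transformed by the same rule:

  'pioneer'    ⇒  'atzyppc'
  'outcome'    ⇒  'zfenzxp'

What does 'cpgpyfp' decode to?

revenue

Compare letters: p→a is +11, i→t is +11, o→z is +11 — a constant shift. Each letter is shifted forward by 11 in the alphabet (a Caesar shift of +11).
Undoing it on cpgpyfp: c−11=r, p−11=e, g−11=v, p−11=e, y−11=n, f−11=u, p−11=e.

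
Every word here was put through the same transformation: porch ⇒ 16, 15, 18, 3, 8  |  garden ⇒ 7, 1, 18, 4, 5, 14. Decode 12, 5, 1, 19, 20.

least

p is letter #16 and maps to 16: an offset of 0. Letters become their 1-indexed alphabet positions: a=1 … z=26.
Undoing it on 12, 5, 1, 19, 20: 12=l, 5=e, 1=a, 19=s, 20=t.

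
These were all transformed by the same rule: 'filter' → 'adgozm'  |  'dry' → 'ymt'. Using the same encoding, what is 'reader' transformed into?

Compare letters: f→a is +21, i→d is +21, l→g is +21 — a constant shift. Every letter moves 21 places later in the alphabet, wrapping around z→a.
Applying it to reader: r+21=m, e+21=z, a+21=v, d+21=y, e+21=z, r+21=m.

mzvyzm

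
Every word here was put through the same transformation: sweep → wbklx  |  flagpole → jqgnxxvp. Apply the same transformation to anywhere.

In sweep: s→w is +4, w→b is +5, e→k is +6, e→l is +7 — the shift increases by 1 each position. Each letter shifts forward by (position + 4), i.e. 4, 5, 6, … — the shift grows by one for each successive letter.
For anywhere: a+4=e, n+5=s, y+6=e, w+7=d, h+8=p, e+9=n, r+10=b, e+11=p.

esedpnbp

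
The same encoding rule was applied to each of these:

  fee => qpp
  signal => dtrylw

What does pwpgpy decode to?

Each letter is shifted forward by 11 in the alphabet (a Caesar shift of +11).
Decoding pwpgpy: p−11=e, w−11=l, p−11=e, g−11=v, p−11=e, y−11=n.

eleven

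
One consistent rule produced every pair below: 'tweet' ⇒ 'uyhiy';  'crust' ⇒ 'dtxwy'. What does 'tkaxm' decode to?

sixth

The shift increases by 1 at each position, starting from +1: 1, 2, 3, ….
Reversing it on tkaxm: t−1=s, k−2=i, a−3=x, x−4=t, m−5=h.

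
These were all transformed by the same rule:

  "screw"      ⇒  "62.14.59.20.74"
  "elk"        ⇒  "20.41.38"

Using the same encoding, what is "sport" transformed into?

62.53.50.59.65

s(#19)→62 and c(#3)→14: differences scale by 3, so n = 3·pos + 5. The formula is n = 3×(alphabet index, a=1) + 5.
Applying it to sport: s=19→62, p=16→53, o=15→50, r=18→59, t=20→65.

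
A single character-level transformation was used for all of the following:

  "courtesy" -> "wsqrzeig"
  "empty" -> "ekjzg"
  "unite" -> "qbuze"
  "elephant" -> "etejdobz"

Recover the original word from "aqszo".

quota

c(2)→w(22) and o(14)→s(18) fit y≡17x+14 (mod 26); the inverse of 17 mod 26 is 23. Each letter's alphabet position (a=0..z=25) is mapped through 17·x+14 mod 26 — an affine cipher.
Undoing it on aqszo: a(0)→23·(0−14)≡16=q; q(16)→23·(16−14)≡20=u; s(18)→23·(18−14)≡14=o; z(25)→23·(25−14)≡19=t; o(14)→23·(14−14)≡0=a (all mod 26).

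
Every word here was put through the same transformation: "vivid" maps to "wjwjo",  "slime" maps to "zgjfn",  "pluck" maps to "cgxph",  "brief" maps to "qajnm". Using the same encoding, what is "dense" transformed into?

onezn

v(21)→w(22) and i(8)→j(9) fit y≡25x+17 (mod 26); the inverse of 25 mod 26 is 25. Each letter's alphabet position (a=0..z=25) is mapped through 25·x+17 mod 26 — an affine cipher.
Applying it to dense: d(3)→25·3+17≡14=o; e(4)→25·4+17≡13=n; n(13)→25·13+17≡4=e; s(18)→25·18+17≡25=z; e(4)→25·4+17≡13=n (all mod 26).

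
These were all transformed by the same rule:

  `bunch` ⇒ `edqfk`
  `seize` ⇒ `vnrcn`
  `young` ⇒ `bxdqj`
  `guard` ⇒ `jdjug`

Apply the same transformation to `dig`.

grj

Vowels shift forward by 9 and consonants shift forward by 3.
Applying it to dig: d(cons)+3=g, i(vowel)+9=r, g(cons)+3=j.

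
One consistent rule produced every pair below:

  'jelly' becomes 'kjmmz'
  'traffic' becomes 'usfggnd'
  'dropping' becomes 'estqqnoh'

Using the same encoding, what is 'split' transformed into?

tqmnu

The shift depends on letter class: consonant j→k is +1, but vowel e→j is +5. Vowels shift forward by 5 and consonants shift forward by 1.
On split: s(cons)+1=t, p(cons)+1=q, l(cons)+1=m, i(vowel)+5=n, t(cons)+1=u.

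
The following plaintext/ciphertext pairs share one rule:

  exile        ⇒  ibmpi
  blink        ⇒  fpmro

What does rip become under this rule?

vmt

Compare letters: e→i is +4, x→b is +4, i→m is +4 — a constant shift. Each letter is shifted forward by 4 in the alphabet (a Caesar shift of +4).
For rip: r+4=v, i+4=m, p+4=t.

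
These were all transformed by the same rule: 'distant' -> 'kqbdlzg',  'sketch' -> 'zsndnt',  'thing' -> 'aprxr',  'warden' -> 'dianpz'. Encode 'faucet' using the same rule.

midmpf

Letter i (0-indexed) is shifted by i+7, so successive shifts are 7, 8, 9, ….
On faucet: f+7=m, a+8=i, u+9=d, c+10=m, e+11=p, t+12=f.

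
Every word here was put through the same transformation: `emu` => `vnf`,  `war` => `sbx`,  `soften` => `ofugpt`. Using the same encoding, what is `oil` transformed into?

mjp

The output letters match the input read backwards, each shifted +1: emu reversed is ume. The word is reversed, then every letter is shifted forward by 1.
For oil: reverse → lio; then shift: l+1=m, i+1=j, o+1=p.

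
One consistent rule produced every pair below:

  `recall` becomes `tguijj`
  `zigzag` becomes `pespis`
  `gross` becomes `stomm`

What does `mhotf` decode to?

r(17)→t(19) and e(4)→g(6) fit y≡19x+8 (mod 26); the inverse of 19 mod 26 is 11. Each letter's alphabet position (a=0..z=25) is mapped through 19·x+8 mod 26 — an affine cipher.
Decoding mhotf: m(12)→11·(12−8)≡18=s; h(7)→11·(7−8)≡15=p; o(14)→11·(14−8)≡14=o; t(19)→11·(19−8)≡17=r; f(5)→11·(5−8)≡19=t (all mod 26).

sport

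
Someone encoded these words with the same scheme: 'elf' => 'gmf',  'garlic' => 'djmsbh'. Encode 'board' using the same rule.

esbpc

Read the word backwards and shift each letter +1.
For board: reverse → draob; then shift: d+1=e, r+1=s, a+1=b, o+1=p, b+1=c.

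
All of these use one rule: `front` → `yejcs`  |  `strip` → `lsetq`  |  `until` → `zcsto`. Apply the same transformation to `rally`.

epoob

Treating letters as 0–25, the rule is x ↦ 7x + 15 (mod 26).
On rally: r(17)→7·17+15≡4=e; a(0)→7·0+15≡15=p; l(11)→7·11+15≡14=o; l(11)→7·11+15≡14=o; y(24)→7·24+15≡1=b (all mod 26).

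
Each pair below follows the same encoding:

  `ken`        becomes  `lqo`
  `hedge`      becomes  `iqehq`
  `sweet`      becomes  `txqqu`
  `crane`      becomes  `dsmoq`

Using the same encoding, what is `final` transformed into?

guomm

The shift depends on letter class: consonant k→l is +1, but vowel e→q is +12. Vowels shift forward by 12 and consonants shift forward by 1.
On final: f(cons)+1=g, i(vowel)+12=u, n(cons)+1=o, a(vowel)+12=m, l(cons)+1=m.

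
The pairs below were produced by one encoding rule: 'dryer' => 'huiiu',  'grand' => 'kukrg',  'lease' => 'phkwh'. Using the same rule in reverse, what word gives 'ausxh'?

Shifts by position in dryer: pos 0: d→h (+4), pos 1: r→u (+3), pos 2: y→i (+10), pos 3: e→i (+4), pos 4: r→u (+3) — repeating every 3. A repeating key of period 3 is used — shifts +4, +3, +10 over and over.
Decoding ausxh: a−4=w, u−3=r, s−10=i, x−4=t, h−3=e.

write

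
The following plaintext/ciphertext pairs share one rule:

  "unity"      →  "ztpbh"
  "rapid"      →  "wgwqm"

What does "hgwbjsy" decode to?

Each letter shifts forward by (position + 5), i.e. 5, 6, 7, … — the shift grows by one for each successive letter.
Decoding hgwbjsy: h−5=c, g−6=a, w−7=p, b−8=t, j−9=a, s−10=i, y−11=n.

captain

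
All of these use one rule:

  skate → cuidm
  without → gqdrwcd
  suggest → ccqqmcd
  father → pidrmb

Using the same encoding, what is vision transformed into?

The shift depends on letter class: consonant s→c is +10, but vowel a→i is +8. Two shifts are in play — +8 for a/e/i/o/u, +10 for every other letter.
Applying it to vision: v(cons)+10=f, i(vowel)+8=q, s(cons)+10=c, i(vowel)+8=q, o(vowel)+8=w, n(cons)+10=x.

fqcqwx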